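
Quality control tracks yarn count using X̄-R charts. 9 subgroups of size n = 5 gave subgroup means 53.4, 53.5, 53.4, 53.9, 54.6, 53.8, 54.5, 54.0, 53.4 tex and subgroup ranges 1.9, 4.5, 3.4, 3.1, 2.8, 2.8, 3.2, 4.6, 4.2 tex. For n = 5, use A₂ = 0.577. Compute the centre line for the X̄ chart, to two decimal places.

53.83

X̄̄ = (53.4 + 53.5 + 53.4 + 53.9 + 54.6 + 53.8 + 54.5 + 54.0 + 53.4) / 9 = 484.5000 / 9 = 53.8333
CL = X̄̄ = 53.8333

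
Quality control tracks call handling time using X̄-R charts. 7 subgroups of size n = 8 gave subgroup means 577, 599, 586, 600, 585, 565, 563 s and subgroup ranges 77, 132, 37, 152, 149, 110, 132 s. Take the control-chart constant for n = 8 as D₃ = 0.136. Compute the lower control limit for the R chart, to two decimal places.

R̄ = (77 + 132 + 37 + 152 + 149 + 110 + 132) / 7 = 789.0000 / 7 = 112.7143
LCL_R = D₃·R̄ = 0.136 × 112.7143 = 15.3291

15.33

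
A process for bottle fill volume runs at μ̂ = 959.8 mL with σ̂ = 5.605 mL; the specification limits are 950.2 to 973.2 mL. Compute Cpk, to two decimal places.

Cpu = (USL − μ̂) / (3σ̂) = (973.2 − 959.8) / (3 × 5.605) = 0.7969; Cpl = (μ̂ − LSL) / (3σ̂) = (959.8 − 950.2) / (3 × 5.605) = 0.5709; Cpk = min(Cpu, Cpl) = 0.5709

0.57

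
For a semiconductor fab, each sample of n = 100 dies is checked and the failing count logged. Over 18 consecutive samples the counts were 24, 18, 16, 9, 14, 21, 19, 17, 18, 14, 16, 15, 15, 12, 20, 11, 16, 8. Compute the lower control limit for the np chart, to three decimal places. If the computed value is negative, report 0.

p̄ = Σdᵢ / (k·n) = 283 / (18 × 100) = 0.15722
LCL = np̄ − 3·√(np̄(1−p̄)) = 15.7222 − 3 × 3.6401 = 4.8019

4.802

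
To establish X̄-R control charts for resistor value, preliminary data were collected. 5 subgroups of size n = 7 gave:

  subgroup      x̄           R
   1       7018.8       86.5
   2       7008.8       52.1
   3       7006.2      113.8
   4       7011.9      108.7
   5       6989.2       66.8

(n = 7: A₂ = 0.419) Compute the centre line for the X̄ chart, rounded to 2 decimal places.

X̄̄ = (7018.8 + 7008.8 + 7006.2 + 7011.9 + 6989.2) / 5 = 35034.9000 / 5 = 7006.9800
CL = X̄̄ = 7006.9800

7006.98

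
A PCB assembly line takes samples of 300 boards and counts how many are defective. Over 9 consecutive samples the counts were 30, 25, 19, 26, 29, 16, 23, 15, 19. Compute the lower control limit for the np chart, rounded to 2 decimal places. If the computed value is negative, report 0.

8.77

p̄ = Σdᵢ / (k·n) = 202 / (9 × 300) = 0.07481
LCL = np̄ − 3·√(np̄(1−p̄)) = 22.4444 − 3 × 4.5569 = 8.7738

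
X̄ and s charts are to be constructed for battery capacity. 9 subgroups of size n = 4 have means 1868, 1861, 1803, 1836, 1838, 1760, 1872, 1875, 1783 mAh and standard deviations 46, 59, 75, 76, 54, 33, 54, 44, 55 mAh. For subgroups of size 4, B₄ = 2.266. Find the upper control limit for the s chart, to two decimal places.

124.88

s̄ = (46 + 59 + 75 + 76 + 54 + 33 + 54 + 44 + 55) / 9 = 55.1111
UCL_s = B₄·s̄ = 2.266 × 55.1111 = 124.8818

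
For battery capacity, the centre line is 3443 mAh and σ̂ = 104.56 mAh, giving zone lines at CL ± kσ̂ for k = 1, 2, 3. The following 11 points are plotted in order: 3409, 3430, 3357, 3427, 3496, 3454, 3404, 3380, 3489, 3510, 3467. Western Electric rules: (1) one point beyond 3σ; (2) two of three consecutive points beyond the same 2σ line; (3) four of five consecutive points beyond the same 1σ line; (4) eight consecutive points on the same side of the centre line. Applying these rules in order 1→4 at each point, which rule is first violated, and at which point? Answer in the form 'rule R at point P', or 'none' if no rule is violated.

none

Zone of each point (C = within 1σ̂, B = 1σ̂–2σ̂, A = 2σ̂–3σ̂, * = beyond 3σ̂; sign = side of CL): 1:-C, 2:-C, 3:-C, 4:-C, 5:+C, 6:+C, 7:-C, 8:-C, 9:+C, 10:+C, 11:+C
No rule fires across all 11 points.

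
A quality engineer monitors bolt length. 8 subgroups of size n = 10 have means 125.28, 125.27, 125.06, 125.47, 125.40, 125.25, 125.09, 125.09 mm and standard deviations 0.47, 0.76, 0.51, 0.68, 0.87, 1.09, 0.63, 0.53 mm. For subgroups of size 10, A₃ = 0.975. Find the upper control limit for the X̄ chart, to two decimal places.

X̄̄ = (125.28 + 125.27 + 125.06 + 125.47 + 125.40 + 125.25 + 125.09 + 125.09) / 8 = 125.2387
s̄ = (0.47 + 0.76 + 0.51 + 0.68 + 0.87 + 1.09 + 0.63 + 0.53) / 8 = 0.6925
UCL = X̄̄ + A₃·s̄ = 125.2387 + 0.975 × 0.6925 = 125.9139

125.91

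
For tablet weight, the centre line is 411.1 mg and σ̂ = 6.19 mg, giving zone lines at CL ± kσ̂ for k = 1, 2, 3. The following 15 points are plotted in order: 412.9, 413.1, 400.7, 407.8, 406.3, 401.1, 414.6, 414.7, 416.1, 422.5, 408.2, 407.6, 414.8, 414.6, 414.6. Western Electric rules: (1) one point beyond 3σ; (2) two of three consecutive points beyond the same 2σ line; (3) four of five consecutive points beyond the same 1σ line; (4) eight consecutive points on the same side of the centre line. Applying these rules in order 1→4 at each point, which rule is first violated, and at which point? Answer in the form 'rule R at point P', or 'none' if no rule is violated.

none

Zone of each point (C = within 1σ̂, B = 1σ̂–2σ̂, A = 2σ̂–3σ̂, * = beyond 3σ̂; sign = side of CL): 1:+C, 2:+C, 3:-B, 4:-C, 5:-C, 6:-B, 7:+C, 8:+C, 9:+C, 10:+B, 11:-C, 12:-C, 13:+C, 14:+C, 15:+C
No rule fires across all 15 points.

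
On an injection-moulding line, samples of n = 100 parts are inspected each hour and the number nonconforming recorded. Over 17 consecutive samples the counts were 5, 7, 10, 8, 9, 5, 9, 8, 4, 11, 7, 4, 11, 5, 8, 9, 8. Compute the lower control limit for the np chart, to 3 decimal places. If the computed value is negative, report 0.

p̄ = Σdᵢ / (k·n) = 128 / (17 × 100) = 0.07529
LCL = np̄ − 3·√(np̄(1−p̄)) = 7.5294 − 3 × 2.6387 = -0.3865 → 0 (negative, so LCL = 0)

0.000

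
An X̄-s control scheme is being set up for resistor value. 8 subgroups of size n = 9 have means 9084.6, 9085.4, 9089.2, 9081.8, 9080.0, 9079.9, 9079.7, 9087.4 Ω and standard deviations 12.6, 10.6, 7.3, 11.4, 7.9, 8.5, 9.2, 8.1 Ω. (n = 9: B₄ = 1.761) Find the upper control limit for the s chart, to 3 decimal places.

s̄ = (12.6 + 10.6 + 7.3 + 11.4 + 7.9 + 8.5 + 9.2 + 8.1) / 8 = 9.4500
UCL_s = B₄·s̄ = 1.761 × 9.4500 = 16.6414

16.641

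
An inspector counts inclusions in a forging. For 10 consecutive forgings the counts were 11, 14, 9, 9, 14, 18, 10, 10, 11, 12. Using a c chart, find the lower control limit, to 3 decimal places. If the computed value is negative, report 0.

1.495

c̄ = (11 + 14 + 9 + 9 + 14 + 18 + 10 + 10 + 11 + 12) / 10 = 118 / 10 = 11.8000
LCL = c̄ − 3√c̄ = 11.8000 − 3 × 3.4351 = 1.4947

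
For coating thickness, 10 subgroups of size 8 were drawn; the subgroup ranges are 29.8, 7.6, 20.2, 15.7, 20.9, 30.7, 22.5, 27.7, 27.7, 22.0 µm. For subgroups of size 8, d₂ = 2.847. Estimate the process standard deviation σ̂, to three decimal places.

R̄ = (29.8 + 7.6 + 20.2 + 15.7 + 20.9 + 30.7 + 22.5 + 27.7 + 27.7 + 22.0) / 10 = 22.4800
σ̂ = R̄ / d₂ = 22.4800 / 2.847 = 7.8960

7.896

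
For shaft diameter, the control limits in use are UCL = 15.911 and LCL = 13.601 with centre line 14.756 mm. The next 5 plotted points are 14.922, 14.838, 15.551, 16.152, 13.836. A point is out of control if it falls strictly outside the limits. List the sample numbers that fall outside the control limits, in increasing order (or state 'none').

4

Compare each point to [13.601, 15.911]: sample 4 = 16.152 > UCL.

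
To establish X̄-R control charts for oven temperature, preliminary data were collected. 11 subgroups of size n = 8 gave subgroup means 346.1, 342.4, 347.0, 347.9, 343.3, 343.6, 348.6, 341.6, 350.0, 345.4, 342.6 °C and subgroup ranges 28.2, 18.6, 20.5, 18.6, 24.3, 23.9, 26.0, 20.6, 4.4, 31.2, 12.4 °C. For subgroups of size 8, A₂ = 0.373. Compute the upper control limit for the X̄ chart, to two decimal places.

X̄̄ = (346.1 + 342.4 + 347.0 + 347.9 + 343.3 + 343.6 + 348.6 + 341.6 + 350.0 + 345.4 + 342.6) / 11 = 3798.5000 / 11 = 345.3182
R̄ = (28.2 + 18.6 + 20.5 + 18.6 + 24.3 + 23.9 + 26.0 + 20.6 + 4.4 + 31.2 + 12.4) / 11 = 228.7000 / 11 = 20.7909
UCL = X̄̄ + A₂·R̄ = 345.3182 + 0.373 × 20.7909 = 353.0732

353.07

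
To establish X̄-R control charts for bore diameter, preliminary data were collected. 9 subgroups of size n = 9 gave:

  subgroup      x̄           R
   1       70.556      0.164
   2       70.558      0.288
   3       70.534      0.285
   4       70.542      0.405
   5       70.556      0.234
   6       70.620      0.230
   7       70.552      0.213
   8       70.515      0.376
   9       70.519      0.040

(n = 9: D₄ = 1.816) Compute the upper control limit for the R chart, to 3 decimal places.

R̄ = (0.164 + 0.288 + 0.285 + 0.405 + 0.234 + 0.230 + 0.213 + 0.376 + 0.040) / 9 = 2.2350 / 9 = 0.2483
UCL_R = D₄·R̄ = 1.816 × 0.2483 = 0.4510

0.451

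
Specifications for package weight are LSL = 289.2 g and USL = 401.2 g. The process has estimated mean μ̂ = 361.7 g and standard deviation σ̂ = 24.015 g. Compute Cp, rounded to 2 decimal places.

0.78

Cp = (USL − LSL) / (6σ̂) = (401.2 − 289.2) / (6 × 24.015) = 112.0000 / 144.0900 = 0.7773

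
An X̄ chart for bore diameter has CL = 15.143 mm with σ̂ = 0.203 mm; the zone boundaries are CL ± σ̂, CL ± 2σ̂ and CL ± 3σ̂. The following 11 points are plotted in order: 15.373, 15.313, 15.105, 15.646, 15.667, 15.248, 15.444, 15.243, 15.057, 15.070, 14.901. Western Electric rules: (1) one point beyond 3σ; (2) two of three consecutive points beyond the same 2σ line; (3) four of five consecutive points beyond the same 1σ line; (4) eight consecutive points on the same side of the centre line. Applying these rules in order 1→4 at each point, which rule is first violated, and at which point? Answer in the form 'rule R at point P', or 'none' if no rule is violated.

rule 2 at point 5

Zone of each point (C = within 1σ̂, B = 1σ̂–2σ̂, A = 2σ̂–3σ̂, * = beyond 3σ̂; sign = side of CL): 1:+B, 2:+C, 3:-C, 4:+A, 5:+A, 6:+C, 7:+B, 8:+C, 9:-C, 10:-C, 11:-B
Rule 2 (two of three consecutive points beyond the same 2σ limit) is satisfied at point 5.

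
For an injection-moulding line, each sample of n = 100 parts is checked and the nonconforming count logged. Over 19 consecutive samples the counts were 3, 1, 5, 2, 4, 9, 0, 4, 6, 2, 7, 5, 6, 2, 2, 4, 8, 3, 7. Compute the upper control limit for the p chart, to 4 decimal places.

p̄ = Σdᵢ / (k·n) = 80 / (19 × 100) = 0.04211
UCL = p̄ + 3·√(p̄(1−p̄)/n) = 0.04211 + 3 × √(0.04211×0.95789/100) = 0.04211 + 3 × 0.02008 = 0.10235

0.1024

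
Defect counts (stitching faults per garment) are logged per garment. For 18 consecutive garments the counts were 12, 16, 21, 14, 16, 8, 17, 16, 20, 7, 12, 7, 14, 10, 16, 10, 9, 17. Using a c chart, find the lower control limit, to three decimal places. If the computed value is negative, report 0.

2.444

c̄ = (12 + 16 + 21 + 14 + 16 + 8 + 17 + 16 + 20 + 7 + 12 + 7 + 14 + 10 + 16 + 10 + 9 + 17) / 18 = 242 / 18 = 13.4444
LCL = c̄ − 3√c̄ = 13.4444 − 3 × 3.6667 = 2.4444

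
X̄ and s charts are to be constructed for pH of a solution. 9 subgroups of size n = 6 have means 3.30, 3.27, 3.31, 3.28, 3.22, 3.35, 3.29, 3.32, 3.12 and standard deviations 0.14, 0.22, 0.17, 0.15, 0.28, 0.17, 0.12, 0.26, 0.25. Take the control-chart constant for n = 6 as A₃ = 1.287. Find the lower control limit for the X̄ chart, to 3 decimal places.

X̄̄ = (3.30 + 3.27 + 3.31 + 3.28 + 3.22 + 3.35 + 3.29 + 3.32 + 3.12) / 9 = 3.2733
s̄ = (0.14 + 0.22 + 0.17 + 0.15 + 0.28 + 0.17 + 0.12 + 0.26 + 0.25) / 9 = 0.1956
LCL = X̄̄ − A₃·s̄ = 3.2733 − 1.287 × 0.1956 = 3.0217

3.022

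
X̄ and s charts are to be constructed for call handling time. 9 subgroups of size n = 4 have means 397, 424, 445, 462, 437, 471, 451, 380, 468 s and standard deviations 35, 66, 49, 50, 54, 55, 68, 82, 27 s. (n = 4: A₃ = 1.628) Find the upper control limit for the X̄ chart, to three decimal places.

525.134

X̄̄ = (397 + 424 + 445 + 462 + 437 + 471 + 451 + 380 + 468) / 9 = 437.2222
s̄ = (35 + 66 + 49 + 50 + 54 + 55 + 68 + 82 + 27) / 9 = 54.0000
UCL = X̄̄ + A₃·s̄ = 437.2222 + 1.628 × 54.0000 = 525.1342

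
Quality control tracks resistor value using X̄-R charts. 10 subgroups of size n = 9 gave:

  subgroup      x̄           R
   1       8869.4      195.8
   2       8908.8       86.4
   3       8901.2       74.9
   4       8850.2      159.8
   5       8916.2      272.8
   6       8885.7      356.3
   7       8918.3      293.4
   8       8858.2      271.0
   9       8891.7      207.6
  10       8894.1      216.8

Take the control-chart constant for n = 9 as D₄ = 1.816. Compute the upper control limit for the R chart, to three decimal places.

387.680

R̄ = (195.8 + 86.4 + 74.9 + 159.8 + 272.8 + 356.3 + 293.4 + 271.0 + 207.6 + 216.8) / 10 = 2134.8000 / 10 = 213.4800
UCL_R = D₄·R̄ = 1.816 × 213.4800 = 387.6797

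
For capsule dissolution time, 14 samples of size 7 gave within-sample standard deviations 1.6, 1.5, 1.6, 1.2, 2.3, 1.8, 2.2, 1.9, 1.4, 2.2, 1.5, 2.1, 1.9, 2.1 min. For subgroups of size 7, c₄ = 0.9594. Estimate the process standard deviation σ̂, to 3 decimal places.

s̄ = (1.6 + 1.5 + 1.6 + 1.2 + 2.3 + 1.8 + 2.2 + 1.9 + 1.4 + 2.2 + 1.5 + 2.1 + 1.9 + 2.1) / 14 = 1.8071
σ̂ = s̄ / c₄ = 1.8071 / 0.9594 = 1.8836

1.884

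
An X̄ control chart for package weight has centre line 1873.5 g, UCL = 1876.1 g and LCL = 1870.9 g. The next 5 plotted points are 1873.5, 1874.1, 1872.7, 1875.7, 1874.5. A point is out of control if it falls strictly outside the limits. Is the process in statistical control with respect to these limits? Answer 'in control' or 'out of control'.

All 5 points lie within [1870.9, 1876.1].

in control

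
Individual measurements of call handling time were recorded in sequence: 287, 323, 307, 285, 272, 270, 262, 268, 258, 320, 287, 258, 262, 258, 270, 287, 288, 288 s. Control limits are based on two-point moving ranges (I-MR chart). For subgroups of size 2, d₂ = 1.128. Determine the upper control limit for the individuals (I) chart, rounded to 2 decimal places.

X̄ = (287 + 323 + 307 + 285 + 272 + 270 + 262 + 268 + 258 + 320 + 287 + 258 + 262 + 258 + 270 + 287 + 288 + 288) / 18 = 280.5556
Moving ranges: 36, 16, 22, 13, 2, 8, 6, 10, 62, 33, 29, 4, 4, 12, 17, 1, 0; M̄R̄ = 275.0000 / 17 = 16.1765
UCL = X̄ + 3·M̄R̄/d₂ = 280.5556 + 3 × 16.1765 / 1.128 = 323.5781

323.58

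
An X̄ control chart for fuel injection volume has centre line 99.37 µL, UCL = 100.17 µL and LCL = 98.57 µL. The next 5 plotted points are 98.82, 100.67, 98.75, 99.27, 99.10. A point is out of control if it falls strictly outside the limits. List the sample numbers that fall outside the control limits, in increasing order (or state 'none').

Compare each point to [98.57, 100.17]: sample 2 = 100.67 > UCL.

2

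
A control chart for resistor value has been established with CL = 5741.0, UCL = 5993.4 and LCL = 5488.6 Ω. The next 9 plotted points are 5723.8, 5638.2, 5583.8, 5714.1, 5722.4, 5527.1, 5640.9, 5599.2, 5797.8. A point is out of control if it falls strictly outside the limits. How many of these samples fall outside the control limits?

All 9 points lie within [5488.6, 5993.4].

0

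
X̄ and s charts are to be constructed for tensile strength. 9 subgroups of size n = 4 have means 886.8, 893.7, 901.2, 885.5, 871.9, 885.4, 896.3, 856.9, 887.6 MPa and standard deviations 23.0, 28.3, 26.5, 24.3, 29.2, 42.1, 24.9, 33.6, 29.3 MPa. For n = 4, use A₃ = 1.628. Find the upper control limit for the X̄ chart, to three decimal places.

X̄̄ = (886.8 + 893.7 + 901.2 + 885.5 + 871.9 + 885.4 + 896.3 + 856.9 + 887.6) / 9 = 885.0333
s̄ = (23.0 + 28.3 + 26.5 + 24.3 + 29.2 + 42.1 + 24.9 + 33.6 + 29.3) / 9 = 29.0222
UCL = X̄̄ + A₃·s̄ = 885.0333 + 1.628 × 29.0222 = 932.2815

932.282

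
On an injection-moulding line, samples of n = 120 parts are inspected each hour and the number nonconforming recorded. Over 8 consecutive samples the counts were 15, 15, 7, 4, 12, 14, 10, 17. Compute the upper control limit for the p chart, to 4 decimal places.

0.1793

p̄ = Σdᵢ / (k·n) = 94 / (8 × 120) = 0.09792
UCL = p̄ + 3·√(p̄(1−p̄)/n) = 0.09792 + 3 × √(0.09792×0.90208/120) = 0.09792 + 3 × 0.02713 = 0.17931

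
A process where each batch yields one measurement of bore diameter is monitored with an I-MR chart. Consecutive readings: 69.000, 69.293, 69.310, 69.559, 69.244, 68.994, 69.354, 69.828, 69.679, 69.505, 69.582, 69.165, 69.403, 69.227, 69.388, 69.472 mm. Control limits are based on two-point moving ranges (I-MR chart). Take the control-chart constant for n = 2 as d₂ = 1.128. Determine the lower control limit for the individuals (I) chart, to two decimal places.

68.77

X̄ = (69.000 + 69.293 + 69.310 + 69.559 + 69.244 + 68.994 + 69.354 + 69.828 + 69.679 + 69.505 + 69.582 + 69.165 + 69.403 + 69.227 + 69.388 + 69.472) / 16 = 69.3752
Moving ranges: 0.293, 0.017, 0.249, 0.315, 0.250, 0.360, 0.474, 0.149, 0.174, 0.077, 0.417, 0.238, 0.176, 0.161, 0.084; M̄R̄ = 3.4340 / 15 = 0.2289
LCL = X̄ − 3·M̄R̄/d₂ = 69.3752 − 3 × 0.2289 / 1.128 = 68.7663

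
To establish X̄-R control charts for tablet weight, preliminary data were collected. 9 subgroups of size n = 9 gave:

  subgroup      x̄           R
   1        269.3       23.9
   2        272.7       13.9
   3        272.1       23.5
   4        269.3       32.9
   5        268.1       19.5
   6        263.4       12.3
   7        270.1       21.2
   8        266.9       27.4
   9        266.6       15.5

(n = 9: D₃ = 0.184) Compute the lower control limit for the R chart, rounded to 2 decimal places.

R̄ = (23.9 + 13.9 + 23.5 + 32.9 + 19.5 + 12.3 + 21.2 + 27.4 + 15.5) / 9 = 190.1000 / 9 = 21.1222
LCL_R = D₃·R̄ = 0.184 × 21.1222 = 3.8865

3.89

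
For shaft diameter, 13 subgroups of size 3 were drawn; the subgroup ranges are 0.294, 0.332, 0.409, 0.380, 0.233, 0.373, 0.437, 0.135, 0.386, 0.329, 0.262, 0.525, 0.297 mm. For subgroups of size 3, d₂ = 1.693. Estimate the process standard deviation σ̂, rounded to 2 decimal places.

R̄ = (0.294 + 0.332 + 0.409 + 0.380 + 0.233 + 0.373 + 0.437 + 0.135 + 0.386 + 0.329 + 0.262 + 0.525 + 0.297) / 13 = 0.3378
σ̂ = R̄ / d₂ = 0.3378 / 1.693 = 0.1996

0.20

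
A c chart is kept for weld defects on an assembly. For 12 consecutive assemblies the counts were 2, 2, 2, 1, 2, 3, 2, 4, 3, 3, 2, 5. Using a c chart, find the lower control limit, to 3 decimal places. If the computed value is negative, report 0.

0.000

c̄ = (2 + 2 + 2 + 1 + 2 + 3 + 2 + 4 + 3 + 3 + 2 + 5) / 12 = 31 / 12 = 2.5833
LCL = c̄ − 3√c̄ = 2.5833 − 3 × 1.6073 = -2.2385 → 0 (cannot be negative)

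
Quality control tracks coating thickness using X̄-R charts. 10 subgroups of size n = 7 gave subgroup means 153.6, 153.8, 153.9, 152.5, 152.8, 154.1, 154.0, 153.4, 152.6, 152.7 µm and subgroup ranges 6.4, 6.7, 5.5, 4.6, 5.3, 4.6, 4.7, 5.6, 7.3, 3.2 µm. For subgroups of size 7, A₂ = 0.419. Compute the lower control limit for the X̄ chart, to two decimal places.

151.08

X̄̄ = (153.6 + 153.8 + 153.9 + 152.5 + 152.8 + 154.1 + 154.0 + 153.4 + 152.6 + 152.7) / 10 = 1533.4000 / 10 = 153.3400
R̄ = (6.4 + 6.7 + 5.5 + 4.6 + 5.3 + 4.6 + 4.7 + 5.6 + 7.3 + 3.2) / 10 = 53.9000 / 10 = 5.3900
LCL = X̄̄ − A₂·R̄ = 153.3400 − 0.419 × 5.3900 = 151.0816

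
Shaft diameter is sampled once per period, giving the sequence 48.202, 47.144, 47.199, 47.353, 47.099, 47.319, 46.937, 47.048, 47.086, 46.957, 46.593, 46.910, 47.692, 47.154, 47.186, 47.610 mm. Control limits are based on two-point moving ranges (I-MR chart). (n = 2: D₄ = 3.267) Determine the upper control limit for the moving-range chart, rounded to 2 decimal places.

Moving ranges: 1.058, 0.055, 0.154, 0.254, 0.220, 0.382, 0.111, 0.038, 0.129, 0.364, 0.317, 0.782, 0.538, 0.032, 0.424; M̄R̄ = 4.8580 / 15 = 0.3239
UCL_MR = D₄·M̄R̄ = 3.267 × 0.3239 = 1.0581

1.06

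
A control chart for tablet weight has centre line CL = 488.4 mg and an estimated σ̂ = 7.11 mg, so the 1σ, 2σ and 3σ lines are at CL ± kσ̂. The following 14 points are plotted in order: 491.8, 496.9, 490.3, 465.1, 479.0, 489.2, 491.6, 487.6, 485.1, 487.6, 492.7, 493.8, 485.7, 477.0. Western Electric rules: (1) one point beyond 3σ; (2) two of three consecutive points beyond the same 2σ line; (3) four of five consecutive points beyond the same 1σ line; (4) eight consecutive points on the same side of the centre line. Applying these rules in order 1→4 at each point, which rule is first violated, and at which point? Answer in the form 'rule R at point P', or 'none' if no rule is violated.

rule 1 at point 4

Zone of each point (C = within 1σ̂, B = 1σ̂–2σ̂, A = 2σ̂–3σ̂, * = beyond 3σ̂; sign = side of CL): 1:+C, 2:+B, 3:+C, 4:-*, 5:-B, 6:+C, 7:+C, 8:-C, 9:-C, 10:-C, 11:+C, 12:+C, 13:-C, 14:-B
Rule 1 (one point beyond the 3σ limits) is satisfied at point 4.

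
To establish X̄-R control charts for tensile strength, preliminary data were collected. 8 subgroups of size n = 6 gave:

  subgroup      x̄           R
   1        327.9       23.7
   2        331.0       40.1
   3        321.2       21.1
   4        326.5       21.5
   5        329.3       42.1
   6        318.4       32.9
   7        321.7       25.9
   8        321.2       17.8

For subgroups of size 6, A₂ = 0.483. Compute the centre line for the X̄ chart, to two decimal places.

324.65

X̄̄ = (327.9 + 331.0 + 321.2 + 326.5 + 329.3 + 318.4 + 321.7 + 321.2) / 8 = 2597.2000 / 8 = 324.6500
CL = X̄̄ = 324.6500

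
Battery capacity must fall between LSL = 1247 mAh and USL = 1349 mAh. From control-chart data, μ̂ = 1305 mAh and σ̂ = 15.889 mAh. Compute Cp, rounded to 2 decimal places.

1.07

Cp = (USL − LSL) / (6σ̂) = (1349 − 1247) / (6 × 15.889) = 102.0000 / 95.3340 = 1.0699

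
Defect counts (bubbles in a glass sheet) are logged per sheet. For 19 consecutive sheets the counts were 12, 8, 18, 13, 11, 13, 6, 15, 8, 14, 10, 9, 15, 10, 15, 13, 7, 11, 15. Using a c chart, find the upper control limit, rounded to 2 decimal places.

22.01

c̄ = (12 + 8 + 18 + 13 + 11 + 13 + 6 + 15 + 8 + 14 + 10 + 9 + 15 + 10 + 15 + 13 + 7 + 11 + 15) / 19 = 223 / 19 = 11.7368
UCL = c̄ + 3√c̄ = 11.7368 + 3 × √11.7368 = 11.7368 + 3 × 3.4259 = 22.0146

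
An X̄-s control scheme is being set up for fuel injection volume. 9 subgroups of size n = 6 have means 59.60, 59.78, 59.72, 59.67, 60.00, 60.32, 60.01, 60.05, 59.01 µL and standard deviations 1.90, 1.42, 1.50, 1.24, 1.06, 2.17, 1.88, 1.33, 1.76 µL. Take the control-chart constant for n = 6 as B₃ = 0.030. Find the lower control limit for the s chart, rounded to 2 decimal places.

s̄ = (1.90 + 1.42 + 1.50 + 1.24 + 1.06 + 2.17 + 1.88 + 1.33 + 1.76) / 9 = 1.5844
LCL_s = B₃·s̄ = 0.030 × 1.5844 = 0.0475

0.05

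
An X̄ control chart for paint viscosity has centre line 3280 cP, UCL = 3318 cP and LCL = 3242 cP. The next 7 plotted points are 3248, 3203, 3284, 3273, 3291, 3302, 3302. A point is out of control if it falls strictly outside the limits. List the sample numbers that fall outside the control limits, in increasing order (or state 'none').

2

Compare each point to [3242, 3318]: sample 2 = 3203 < LCL.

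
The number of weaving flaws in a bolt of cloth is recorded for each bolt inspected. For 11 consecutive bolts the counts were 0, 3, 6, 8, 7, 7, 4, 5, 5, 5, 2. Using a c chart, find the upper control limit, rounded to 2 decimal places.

11.25

c̄ = (0 + 3 + 6 + 8 + 7 + 7 + 4 + 5 + 5 + 5 + 2) / 11 = 52 / 11 = 4.7273
UCL = c̄ + 3√c̄ = 4.7273 + 3 × √4.7273 = 4.7273 + 3 × 2.1742 = 11.2500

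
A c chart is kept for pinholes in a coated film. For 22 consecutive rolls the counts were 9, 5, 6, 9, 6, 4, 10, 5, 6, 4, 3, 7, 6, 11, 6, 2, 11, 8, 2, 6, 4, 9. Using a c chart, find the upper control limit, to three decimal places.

c̄ = (9 + 5 + 6 + 9 + 6 + 4 + 10 + 5 + 6 + 4 + 3 + 7 + 6 + 11 + 6 + 2 + 11 + 8 + 2 + 6 + 4 + 9) / 22 = 139 / 22 = 6.3182
UCL = c̄ + 3√c̄ = 6.3182 + 3 × √6.3182 = 6.3182 + 3 × 2.5136 = 13.8590

13.859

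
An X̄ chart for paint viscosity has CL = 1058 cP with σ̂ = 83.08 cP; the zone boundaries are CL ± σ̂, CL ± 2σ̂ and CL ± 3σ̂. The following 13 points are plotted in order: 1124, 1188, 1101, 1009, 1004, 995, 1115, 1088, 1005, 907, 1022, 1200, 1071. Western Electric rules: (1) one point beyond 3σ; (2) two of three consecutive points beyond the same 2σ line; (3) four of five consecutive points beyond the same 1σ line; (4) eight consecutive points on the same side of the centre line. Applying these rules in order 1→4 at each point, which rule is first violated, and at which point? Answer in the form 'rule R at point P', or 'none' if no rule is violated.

Zone of each point (C = within 1σ̂, B = 1σ̂–2σ̂, A = 2σ̂–3σ̂, * = beyond 3σ̂; sign = side of CL): 1:+C, 2:+B, 3:+C, 4:-C, 5:-C, 6:-C, 7:+C, 8:+C, 9:-C, 10:-B, 11:-C, 12:+B, 13:+C
No rule fires across all 13 points.

none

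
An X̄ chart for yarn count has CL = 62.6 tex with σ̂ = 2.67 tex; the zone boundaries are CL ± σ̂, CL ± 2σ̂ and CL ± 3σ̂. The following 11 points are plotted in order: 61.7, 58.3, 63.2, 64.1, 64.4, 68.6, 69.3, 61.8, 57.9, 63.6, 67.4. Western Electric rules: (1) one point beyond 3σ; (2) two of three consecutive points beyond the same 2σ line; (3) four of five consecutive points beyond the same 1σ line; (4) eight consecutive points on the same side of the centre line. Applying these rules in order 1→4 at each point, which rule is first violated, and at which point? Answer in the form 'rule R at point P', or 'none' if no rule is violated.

Zone of each point (C = within 1σ̂, B = 1σ̂–2σ̂, A = 2σ̂–3σ̂, * = beyond 3σ̂; sign = side of CL): 1:-C, 2:-B, 3:+C, 4:+C, 5:+C, 6:+A, 7:+A, 8:-C, 9:-B, 10:+C, 11:+B
Rule 2 (two of three consecutive points beyond the same 2σ limit) is satisfied at point 7.

rule 2 at point 7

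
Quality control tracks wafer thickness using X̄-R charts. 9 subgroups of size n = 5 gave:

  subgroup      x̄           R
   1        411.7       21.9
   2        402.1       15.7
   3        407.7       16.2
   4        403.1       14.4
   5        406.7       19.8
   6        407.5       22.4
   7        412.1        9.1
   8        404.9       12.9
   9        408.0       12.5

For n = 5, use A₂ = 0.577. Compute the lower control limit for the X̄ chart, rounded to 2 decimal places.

X̄̄ = (411.7 + 402.1 + 407.7 + 403.1 + 406.7 + 407.5 + 412.1 + 404.9 + 408.0) / 9 = 3663.8000 / 9 = 407.0889
R̄ = (21.9 + 15.7 + 16.2 + 14.4 + 19.8 + 22.4 + 9.1 + 12.9 + 12.5) / 9 = 144.9000 / 9 = 16.1000
LCL = X̄̄ − A₂·R̄ = 407.0889 − 0.577 × 16.1000 = 397.7992

397.80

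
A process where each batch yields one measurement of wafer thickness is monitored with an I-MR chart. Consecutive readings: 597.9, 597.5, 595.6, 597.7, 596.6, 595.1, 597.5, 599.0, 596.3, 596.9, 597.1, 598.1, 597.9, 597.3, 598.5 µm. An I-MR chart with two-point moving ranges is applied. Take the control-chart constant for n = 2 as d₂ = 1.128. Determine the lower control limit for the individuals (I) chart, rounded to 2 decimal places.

593.96

X̄ = (597.9 + 597.5 + 595.6 + 597.7 + 596.6 + 595.1 + 597.5 + 599.0 + 596.3 + 596.9 + 597.1 + 598.1 + 597.9 + 597.3 + 598.5) / 15 = 597.2667
Moving ranges: 0.4, 1.9, 2.1, 1.1, 1.5, 2.4, 1.5, 2.7, 0.6, 0.2, 1.0, 0.2, 0.6, 1.2; M̄R̄ = 17.4000 / 14 = 1.2429
LCL = X̄ − 3·M̄R̄/d₂ = 597.2667 − 3 × 1.2429 / 1.128 = 593.9612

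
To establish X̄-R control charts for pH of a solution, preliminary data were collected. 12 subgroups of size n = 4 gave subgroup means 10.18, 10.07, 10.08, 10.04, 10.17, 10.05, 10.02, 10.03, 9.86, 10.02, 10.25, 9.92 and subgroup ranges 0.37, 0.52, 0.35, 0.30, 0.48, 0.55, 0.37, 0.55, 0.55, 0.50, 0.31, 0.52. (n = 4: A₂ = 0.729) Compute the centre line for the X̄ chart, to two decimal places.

X̄̄ = (10.18 + 10.07 + 10.08 + 10.04 + 10.17 + 10.05 + 10.02 + 10.03 + 9.86 + 10.02 + 10.25 + 9.92) / 12 = 120.6900 / 12 = 10.0575
CL = X̄̄ = 10.0575

10.06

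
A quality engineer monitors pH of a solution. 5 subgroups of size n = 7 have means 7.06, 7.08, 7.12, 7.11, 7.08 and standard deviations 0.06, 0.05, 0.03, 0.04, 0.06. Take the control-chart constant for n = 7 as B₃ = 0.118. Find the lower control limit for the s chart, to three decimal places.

s̄ = (0.06 + 0.05 + 0.03 + 0.04 + 0.06) / 5 = 0.0480
LCL_s = B₃·s̄ = 0.118 × 0.0480 = 0.0057

0.006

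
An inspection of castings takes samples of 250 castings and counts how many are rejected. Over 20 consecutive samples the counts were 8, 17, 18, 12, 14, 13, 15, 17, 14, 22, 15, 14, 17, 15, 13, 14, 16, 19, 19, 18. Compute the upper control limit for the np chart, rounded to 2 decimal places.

p̄ = Σdᵢ / (k·n) = 310 / (20 × 250) = 0.06200
UCL = np̄ + 3·√(np̄(1−p̄)) = 15.5000 + 3 × √(15.5000×0.93800) = 15.5000 + 3 × 3.8130 = 26.9390

26.94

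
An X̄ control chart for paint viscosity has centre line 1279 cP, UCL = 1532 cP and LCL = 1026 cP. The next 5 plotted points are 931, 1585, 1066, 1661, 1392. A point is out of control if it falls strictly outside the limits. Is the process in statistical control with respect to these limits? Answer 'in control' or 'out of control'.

Compare each point to [1026, 1532]: sample 1 = 931 < LCL; sample 2 = 1585 > UCL; sample 4 = 1661 > UCL.

out of control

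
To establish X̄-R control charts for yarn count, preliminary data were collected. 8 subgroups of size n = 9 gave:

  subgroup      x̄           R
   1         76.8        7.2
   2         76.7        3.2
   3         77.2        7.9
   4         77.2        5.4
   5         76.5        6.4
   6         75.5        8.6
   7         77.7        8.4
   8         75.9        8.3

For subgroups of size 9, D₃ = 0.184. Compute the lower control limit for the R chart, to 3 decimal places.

1.274

R̄ = (7.2 + 3.2 + 7.9 + 5.4 + 6.4 + 8.6 + 8.4 + 8.3) / 8 = 55.4000 / 8 = 6.9250
LCL_R = D₃·R̄ = 0.184 × 6.9250 = 1.2742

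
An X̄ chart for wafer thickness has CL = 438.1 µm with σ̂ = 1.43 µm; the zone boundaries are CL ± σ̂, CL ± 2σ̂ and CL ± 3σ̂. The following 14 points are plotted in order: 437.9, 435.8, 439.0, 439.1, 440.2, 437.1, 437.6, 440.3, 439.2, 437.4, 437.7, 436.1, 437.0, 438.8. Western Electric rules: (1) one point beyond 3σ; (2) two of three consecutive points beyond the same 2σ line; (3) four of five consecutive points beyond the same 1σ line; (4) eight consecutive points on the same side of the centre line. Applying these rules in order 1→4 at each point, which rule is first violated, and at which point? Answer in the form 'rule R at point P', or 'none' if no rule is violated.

Zone of each point (C = within 1σ̂, B = 1σ̂–2σ̂, A = 2σ̂–3σ̂, * = beyond 3σ̂; sign = side of CL): 1:-C, 2:-B, 3:+C, 4:+C, 5:+B, 6:-C, 7:-C, 8:+B, 9:+C, 10:-C, 11:-C, 12:-B, 13:-C, 14:+C
No rule fires across all 14 points.

none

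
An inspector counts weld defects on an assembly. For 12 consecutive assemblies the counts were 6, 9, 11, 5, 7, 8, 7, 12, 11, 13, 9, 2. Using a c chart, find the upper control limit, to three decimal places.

c̄ = (6 + 9 + 11 + 5 + 7 + 8 + 7 + 12 + 11 + 13 + 9 + 2) / 12 = 100 / 12 = 8.3333
UCL = c̄ + 3√c̄ = 8.3333 + 3 × √8.3333 = 8.3333 + 3 × 2.8868 = 16.9936

16.994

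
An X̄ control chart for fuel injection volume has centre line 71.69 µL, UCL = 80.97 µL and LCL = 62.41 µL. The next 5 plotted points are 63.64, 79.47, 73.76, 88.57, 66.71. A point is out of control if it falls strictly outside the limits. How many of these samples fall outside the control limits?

1

Compare each point to [62.41, 80.97]: sample 4 = 88.57 > UCL.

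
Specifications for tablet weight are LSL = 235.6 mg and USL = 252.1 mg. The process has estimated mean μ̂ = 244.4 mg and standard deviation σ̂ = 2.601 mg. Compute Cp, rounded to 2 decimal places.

Cp = (USL − LSL) / (6σ̂) = (252.1 − 235.6) / (6 × 2.601) = 16.5000 / 15.6060 = 1.0573

1.06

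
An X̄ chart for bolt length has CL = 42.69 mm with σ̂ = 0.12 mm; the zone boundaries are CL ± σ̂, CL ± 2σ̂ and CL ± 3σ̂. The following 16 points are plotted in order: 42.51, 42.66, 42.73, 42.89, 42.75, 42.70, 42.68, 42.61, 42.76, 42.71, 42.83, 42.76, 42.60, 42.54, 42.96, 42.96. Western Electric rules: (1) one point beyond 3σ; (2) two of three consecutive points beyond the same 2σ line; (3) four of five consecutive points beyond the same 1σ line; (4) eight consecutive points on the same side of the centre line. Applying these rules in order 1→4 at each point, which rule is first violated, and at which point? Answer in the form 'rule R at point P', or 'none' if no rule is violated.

Zone of each point (C = within 1σ̂, B = 1σ̂–2σ̂, A = 2σ̂–3σ̂, * = beyond 3σ̂; sign = side of CL): 1:-B, 2:-C, 3:+C, 4:+B, 5:+C, 6:+C, 7:-C, 8:-C, 9:+C, 10:+C, 11:+B, 12:+C, 13:-C, 14:-B, 15:+A, 16:+A
Rule 2 (two of three consecutive points beyond the same 2σ limit) is satisfied at point 16.

rule 2 at point 16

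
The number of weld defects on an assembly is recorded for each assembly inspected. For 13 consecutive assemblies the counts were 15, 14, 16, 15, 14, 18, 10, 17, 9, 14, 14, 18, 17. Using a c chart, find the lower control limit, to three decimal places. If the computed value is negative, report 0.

3.193

c̄ = (15 + 14 + 16 + 15 + 14 + 18 + 10 + 17 + 9 + 14 + 14 + 18 + 17) / 13 = 191 / 13 = 14.6923
LCL = c̄ − 3√c̄ = 14.6923 − 3 × 3.8331 = 3.1931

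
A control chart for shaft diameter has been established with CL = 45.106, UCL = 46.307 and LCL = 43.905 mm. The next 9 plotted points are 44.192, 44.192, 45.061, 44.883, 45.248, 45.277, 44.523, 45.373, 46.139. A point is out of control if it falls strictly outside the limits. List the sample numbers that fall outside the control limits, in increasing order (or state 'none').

none

All 9 points lie within [43.905, 46.307].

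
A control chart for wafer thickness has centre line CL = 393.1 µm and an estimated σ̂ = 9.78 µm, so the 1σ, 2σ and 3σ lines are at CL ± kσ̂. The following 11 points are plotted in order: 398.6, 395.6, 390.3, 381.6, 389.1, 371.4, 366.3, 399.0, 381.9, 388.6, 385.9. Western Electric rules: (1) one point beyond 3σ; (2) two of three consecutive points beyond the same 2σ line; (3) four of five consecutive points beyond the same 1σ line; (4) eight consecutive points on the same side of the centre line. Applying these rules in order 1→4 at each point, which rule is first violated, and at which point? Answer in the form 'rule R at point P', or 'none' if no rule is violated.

Zone of each point (C = within 1σ̂, B = 1σ̂–2σ̂, A = 2σ̂–3σ̂, * = beyond 3σ̂; sign = side of CL): 1:+C, 2:+C, 3:-C, 4:-B, 5:-C, 6:-A, 7:-A, 8:+C, 9:-B, 10:-C, 11:-C
Rule 2 (two of three consecutive points beyond the same 2σ limit) is satisfied at point 7.

rule 2 at point 7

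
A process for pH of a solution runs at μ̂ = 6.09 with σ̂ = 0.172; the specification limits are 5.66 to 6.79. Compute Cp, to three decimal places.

1.095

Cp = (USL − LSL) / (6σ̂) = (6.79 − 5.66) / (6 × 0.172) = 1.1300 / 1.0320 = 1.0950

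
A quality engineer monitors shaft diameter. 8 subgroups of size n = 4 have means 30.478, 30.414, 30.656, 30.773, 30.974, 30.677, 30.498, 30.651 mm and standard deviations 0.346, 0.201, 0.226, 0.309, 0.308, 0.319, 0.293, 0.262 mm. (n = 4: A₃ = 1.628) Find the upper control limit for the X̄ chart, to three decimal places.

31.101

X̄̄ = (30.478 + 30.414 + 30.656 + 30.773 + 30.974 + 30.677 + 30.498 + 30.651) / 8 = 30.6401
s̄ = (0.346 + 0.201 + 0.226 + 0.309 + 0.308 + 0.319 + 0.293 + 0.262) / 8 = 0.2830
UCL = X̄̄ + A₃·s̄ = 30.6401 + 1.628 × 0.2830 = 31.1008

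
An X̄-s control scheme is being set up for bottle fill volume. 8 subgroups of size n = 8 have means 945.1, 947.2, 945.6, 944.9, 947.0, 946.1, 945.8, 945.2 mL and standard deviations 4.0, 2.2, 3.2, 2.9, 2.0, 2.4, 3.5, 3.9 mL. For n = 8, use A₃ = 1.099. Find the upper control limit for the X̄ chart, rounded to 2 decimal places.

949.17

X̄̄ = (945.1 + 947.2 + 945.6 + 944.9 + 947.0 + 946.1 + 945.8 + 945.2) / 8 = 945.8625
s̄ = (4.0 + 2.2 + 3.2 + 2.9 + 2.0 + 2.4 + 3.5 + 3.9) / 8 = 3.0125
UCL = X̄̄ + A₃·s̄ = 945.8625 + 1.099 × 3.0125 = 949.1732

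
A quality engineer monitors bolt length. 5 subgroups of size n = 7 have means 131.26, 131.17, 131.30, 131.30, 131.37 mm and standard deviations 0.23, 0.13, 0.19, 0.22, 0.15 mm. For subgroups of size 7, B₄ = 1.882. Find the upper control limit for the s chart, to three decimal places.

s̄ = (0.23 + 0.13 + 0.19 + 0.22 + 0.15) / 5 = 0.1840
UCL_s = B₄·s̄ = 1.882 × 0.1840 = 0.3463

0.346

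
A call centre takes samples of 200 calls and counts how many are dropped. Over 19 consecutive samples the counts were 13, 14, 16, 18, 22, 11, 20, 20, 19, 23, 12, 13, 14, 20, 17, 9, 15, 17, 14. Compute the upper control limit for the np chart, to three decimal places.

p̄ = Σdᵢ / (k·n) = 307 / (19 × 200) = 0.08079
UCL = np̄ + 3·√(np̄(1−p̄)) = 16.1579 + 3 × √(16.1579×0.91921) = 16.1579 + 3 × 3.8539 = 27.7196

27.720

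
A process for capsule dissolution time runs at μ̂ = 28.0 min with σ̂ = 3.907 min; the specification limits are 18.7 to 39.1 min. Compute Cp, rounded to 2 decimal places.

0.87

Cp = (USL − LSL) / (6σ̂) = (39.1 − 18.7) / (6 × 3.907) = 20.4000 / 23.4420 = 0.8702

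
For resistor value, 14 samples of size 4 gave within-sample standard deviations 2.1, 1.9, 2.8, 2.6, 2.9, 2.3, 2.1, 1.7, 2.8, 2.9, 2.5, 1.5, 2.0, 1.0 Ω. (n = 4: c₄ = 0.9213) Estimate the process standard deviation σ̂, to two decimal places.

s̄ = (2.1 + 1.9 + 2.8 + 2.6 + 2.9 + 2.3 + 2.1 + 1.7 + 2.8 + 2.9 + 2.5 + 1.5 + 2.0 + 1.0) / 14 = 2.2214
σ̂ = s̄ / c₄ = 2.2214 / 0.9213 = 2.4112

2.41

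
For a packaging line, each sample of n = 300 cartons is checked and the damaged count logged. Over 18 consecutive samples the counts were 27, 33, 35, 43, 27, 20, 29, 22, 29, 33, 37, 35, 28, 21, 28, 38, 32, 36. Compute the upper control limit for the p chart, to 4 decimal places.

p̄ = Σdᵢ / (k·n) = 553 / (18 × 300) = 0.10241
UCL = p̄ + 3·√(p̄(1−p̄)/n) = 0.10241 + 3 × √(0.10241×0.89759/300) = 0.10241 + 3 × 0.01750 = 0.15492

0.1549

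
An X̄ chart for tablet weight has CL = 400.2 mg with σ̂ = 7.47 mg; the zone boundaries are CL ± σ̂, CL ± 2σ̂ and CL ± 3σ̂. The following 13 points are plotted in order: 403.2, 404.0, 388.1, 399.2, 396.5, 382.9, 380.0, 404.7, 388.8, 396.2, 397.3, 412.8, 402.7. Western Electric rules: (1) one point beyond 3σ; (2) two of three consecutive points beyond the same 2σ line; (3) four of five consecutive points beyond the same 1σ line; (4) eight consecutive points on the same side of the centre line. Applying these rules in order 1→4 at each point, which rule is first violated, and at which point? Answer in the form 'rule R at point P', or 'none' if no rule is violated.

Zone of each point (C = within 1σ̂, B = 1σ̂–2σ̂, A = 2σ̂–3σ̂, * = beyond 3σ̂; sign = side of CL): 1:+C, 2:+C, 3:-B, 4:-C, 5:-C, 6:-A, 7:-A, 8:+C, 9:-B, 10:-C, 11:-C, 12:+B, 13:+C
Rule 2 (two of three consecutive points beyond the same 2σ limit) is satisfied at point 7.

rule 2 at point 7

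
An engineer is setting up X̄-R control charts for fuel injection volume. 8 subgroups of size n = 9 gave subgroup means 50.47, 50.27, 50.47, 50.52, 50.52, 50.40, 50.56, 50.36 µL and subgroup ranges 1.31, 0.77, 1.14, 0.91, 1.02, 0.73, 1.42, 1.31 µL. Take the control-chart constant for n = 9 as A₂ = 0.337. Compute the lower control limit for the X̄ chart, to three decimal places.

50.084

X̄̄ = (50.47 + 50.27 + 50.47 + 50.52 + 50.52 + 50.40 + 50.56 + 50.36) / 8 = 403.5700 / 8 = 50.4462
R̄ = (1.31 + 0.77 + 1.14 + 0.91 + 1.02 + 0.73 + 1.42 + 1.31) / 8 = 8.6100 / 8 = 1.0762
LCL = X̄̄ − A₂·R̄ = 50.4462 − 0.337 × 1.0762 = 50.0836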